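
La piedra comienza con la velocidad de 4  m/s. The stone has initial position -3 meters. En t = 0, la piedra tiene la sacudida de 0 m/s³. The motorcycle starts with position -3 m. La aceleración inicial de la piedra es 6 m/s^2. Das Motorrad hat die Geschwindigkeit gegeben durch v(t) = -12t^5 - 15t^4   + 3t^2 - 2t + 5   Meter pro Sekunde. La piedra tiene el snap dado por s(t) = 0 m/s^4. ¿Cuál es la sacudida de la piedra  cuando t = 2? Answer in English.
We must find the integral of our snap equation s(t) = 0 1 time. Finding the antiderivative of s(t) and using j(0) = 0: j(t) = 0. We have jerk j(t) = 0. Substituting t = 2: j(2) = 0.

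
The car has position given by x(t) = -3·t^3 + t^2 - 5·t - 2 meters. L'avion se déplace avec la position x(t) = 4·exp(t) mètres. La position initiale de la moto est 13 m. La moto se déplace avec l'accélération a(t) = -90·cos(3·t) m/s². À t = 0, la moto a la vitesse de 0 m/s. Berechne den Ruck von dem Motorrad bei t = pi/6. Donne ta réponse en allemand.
Ausgehend von der Beschleunigung a(t) = -90·cos(3·t), nehmen wir 1 Ableitung. Durch Ableiten von der Beschleunigung erhalten wir den Ruck: j(t) = 270·sin(3·t). Mit j(t) = 270·sin(3·t) und Einsetzen von t = pi/6, finden wir j = 270.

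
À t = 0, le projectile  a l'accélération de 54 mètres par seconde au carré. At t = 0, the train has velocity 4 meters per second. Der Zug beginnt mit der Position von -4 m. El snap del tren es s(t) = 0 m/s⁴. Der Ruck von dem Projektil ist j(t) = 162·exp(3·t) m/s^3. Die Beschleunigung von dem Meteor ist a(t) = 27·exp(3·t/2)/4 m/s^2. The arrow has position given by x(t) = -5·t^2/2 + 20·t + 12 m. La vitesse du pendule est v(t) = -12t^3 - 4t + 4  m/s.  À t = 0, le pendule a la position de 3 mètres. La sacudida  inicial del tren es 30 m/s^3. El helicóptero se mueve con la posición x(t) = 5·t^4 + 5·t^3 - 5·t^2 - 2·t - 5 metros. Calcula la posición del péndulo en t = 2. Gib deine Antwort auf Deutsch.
Um dies zu lösen, müssen wir 1 Stammfunktion unserer Gleichung für die Geschwindigkeit v(t) = -12·t^3 - 4·t + 4 finden. Durch Integration von der Geschwindigkeit und Verwendung der Anfangsbedingung x(0) = 3, erhalten wir x(t) = -3·t^4 - 2·t^2 + 4·t + 3. Wir haben die Position x(t) = -3·t^4 - 2·t^2 + 4·t + 3. Durch Einsetzen von t = 2: x(2) = -45.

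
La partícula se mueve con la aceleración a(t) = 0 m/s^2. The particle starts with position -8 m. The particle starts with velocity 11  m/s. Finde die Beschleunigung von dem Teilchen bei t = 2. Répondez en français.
En utilisant a(t) = 0 et en substituant t = 2, nous trouvons a = 0.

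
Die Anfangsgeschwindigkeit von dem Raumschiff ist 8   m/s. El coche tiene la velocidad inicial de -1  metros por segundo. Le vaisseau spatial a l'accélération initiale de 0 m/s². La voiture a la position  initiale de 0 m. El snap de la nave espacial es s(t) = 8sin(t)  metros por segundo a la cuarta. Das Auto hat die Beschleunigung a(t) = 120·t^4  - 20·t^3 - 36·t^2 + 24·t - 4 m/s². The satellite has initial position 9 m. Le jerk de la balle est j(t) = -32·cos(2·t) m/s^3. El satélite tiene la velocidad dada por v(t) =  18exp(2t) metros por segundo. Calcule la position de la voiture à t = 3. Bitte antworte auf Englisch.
We must find the antiderivative of our acceleration equation a(t) = 120·t^4 - 20·t^3 - 36·t^2 + 24·t - 4 2 times. The antiderivative of acceleration, with v(0) = -1, gives velocity: v(t) = 24·t^5 - 5·t^4 - 12·t^3 + 12·t^2 - 4·t - 1. The integral of velocity is position. Using x(0) = 0, we get x(t) = 4·t^6 - t^5 - 3·t^4 + 4·t^3 - 2·t^2 - t. From the given position equation x(t) = 4·t^6 - t^5 - 3·t^4 + 4·t^3 - 2·t^2 - t, we substitute t = 3 to get x = 2517.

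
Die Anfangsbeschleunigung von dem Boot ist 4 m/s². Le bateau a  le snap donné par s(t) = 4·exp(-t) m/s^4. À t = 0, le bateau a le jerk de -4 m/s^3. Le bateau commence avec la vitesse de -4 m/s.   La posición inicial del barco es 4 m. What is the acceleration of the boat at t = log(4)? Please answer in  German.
Um dies zu lösen, müssen wir 2 Integrale unserer Gleichung für den Snap s(t) = 4·exp(-t) finden. Das Integral von dem Snap ist der Ruck. Mit j(0) = -4 erhalten wir j(t) = -4·exp(-t). Die Stammfunktion von dem Ruck, mit a(0) = 4, ergibt die Beschleunigung: a(t) = 4·exp(-t). Mit a(t) = 4·exp(-t) und Einsetzen von t = log(4), finden wir a = 1.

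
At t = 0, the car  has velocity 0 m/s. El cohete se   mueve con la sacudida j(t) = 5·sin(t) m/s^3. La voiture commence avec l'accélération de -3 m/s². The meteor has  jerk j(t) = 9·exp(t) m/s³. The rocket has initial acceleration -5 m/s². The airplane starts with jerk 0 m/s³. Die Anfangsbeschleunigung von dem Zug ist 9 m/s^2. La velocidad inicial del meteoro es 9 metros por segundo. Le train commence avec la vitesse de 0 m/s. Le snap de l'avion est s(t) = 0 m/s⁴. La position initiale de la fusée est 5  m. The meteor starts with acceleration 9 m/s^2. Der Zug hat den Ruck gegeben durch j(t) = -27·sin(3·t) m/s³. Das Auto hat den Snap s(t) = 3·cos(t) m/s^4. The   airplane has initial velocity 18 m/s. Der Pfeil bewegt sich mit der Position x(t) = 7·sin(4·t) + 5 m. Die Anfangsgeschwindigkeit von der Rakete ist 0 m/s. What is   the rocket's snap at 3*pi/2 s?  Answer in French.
Pour résoudre ceci, nous devons prendre 1 dérivée de notre équation du jerk j(t) = 5·sin(t). En prenant d/dt de j(t), nous trouvons s(t) = 5·cos(t). Nous avons le snap s(t) = 5·cos(t). En substituant t = 3*pi/2: s(3*pi/2) = 0.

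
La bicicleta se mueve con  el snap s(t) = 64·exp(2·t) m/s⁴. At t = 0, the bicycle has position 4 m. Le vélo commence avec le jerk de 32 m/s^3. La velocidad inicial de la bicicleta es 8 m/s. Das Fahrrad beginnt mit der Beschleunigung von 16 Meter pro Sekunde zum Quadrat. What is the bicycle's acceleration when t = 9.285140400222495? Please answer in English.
Starting from snap s(t) = 64·exp(2·t), we take 2 antiderivatives. Integrating snap and using the initial condition j(0) = 32, we get j(t) = 32·exp(2·t). The integral of jerk, with a(0) = 16, gives acceleration: a(t) = 16·exp(2·t). We have acceleration a(t) = 16·exp(2·t). Substituting t = 9.285140400222495: a(9.285140400222495) = 1858191468.11897.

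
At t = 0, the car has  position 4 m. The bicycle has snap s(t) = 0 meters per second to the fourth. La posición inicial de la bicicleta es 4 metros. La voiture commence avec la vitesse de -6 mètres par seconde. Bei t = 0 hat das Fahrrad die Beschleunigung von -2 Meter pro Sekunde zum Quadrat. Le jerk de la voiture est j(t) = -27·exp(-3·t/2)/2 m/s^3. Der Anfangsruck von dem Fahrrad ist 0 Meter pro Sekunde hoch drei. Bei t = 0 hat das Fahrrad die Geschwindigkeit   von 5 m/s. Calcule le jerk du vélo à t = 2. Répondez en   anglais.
We need to integrate our snap equation s(t) = 0 1 time. Taking ∫s(t)dt and applying j(0) = 0, we find j(t) = 0. Using j(t) = 0 and substituting t = 2, we find j = 0.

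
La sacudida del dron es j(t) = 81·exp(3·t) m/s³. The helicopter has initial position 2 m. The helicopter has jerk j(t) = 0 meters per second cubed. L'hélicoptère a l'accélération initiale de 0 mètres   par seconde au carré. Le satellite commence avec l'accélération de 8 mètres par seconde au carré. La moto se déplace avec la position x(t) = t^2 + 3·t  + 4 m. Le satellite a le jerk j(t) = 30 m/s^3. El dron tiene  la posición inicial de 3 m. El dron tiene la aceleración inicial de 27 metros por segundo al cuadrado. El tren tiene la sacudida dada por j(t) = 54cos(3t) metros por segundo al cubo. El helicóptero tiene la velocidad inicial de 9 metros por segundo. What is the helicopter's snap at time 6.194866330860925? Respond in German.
Ausgehend von dem Ruck j(t) = 0, nehmen wir 1 Ableitung. Mit d/dt von j(t) finden wir s(t) = 0. Aus der Gleichung für den Snap s(t) = 0, setzen wir t = 6.194866330860925 ein und erhalten s = 0.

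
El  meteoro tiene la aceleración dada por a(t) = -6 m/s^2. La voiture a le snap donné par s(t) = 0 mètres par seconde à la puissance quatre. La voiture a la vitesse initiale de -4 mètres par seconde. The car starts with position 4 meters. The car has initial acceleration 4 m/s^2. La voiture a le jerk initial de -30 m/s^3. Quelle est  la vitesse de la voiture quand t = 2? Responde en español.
Partiendo del snap s(t) = 0, tomamos 3 antiderivadas. La antiderivada del snap es la sacudida. Usando j(0) = -30, obtenemos j(t) = -30. Integrando la sacudida y usando la condición inicial a(0) = 4, obtenemos a(t) = 4 - 30·t. La antiderivada de la aceleración, con v(0) = -4, da la velocidad: v(t) = -15·t^2 + 4·t - 4. De la ecuación de la velocidad v(t) = -15·t^2 + 4·t - 4, sustituimos t = 2 para obtener v = -56.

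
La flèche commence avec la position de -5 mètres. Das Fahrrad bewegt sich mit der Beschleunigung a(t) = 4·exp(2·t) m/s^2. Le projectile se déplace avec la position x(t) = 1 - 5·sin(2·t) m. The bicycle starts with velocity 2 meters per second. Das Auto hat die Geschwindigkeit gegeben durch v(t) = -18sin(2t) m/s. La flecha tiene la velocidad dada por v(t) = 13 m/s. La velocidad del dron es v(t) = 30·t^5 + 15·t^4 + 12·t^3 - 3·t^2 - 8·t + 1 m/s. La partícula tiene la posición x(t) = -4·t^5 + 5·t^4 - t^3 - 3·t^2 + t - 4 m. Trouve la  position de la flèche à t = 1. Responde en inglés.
Starting from velocity v(t) = 13, we take 1 antiderivative. The antiderivative of velocity is position. Using x(0) = -5, we get x(t) = 13·t - 5. Using x(t) = 13·t - 5 and substituting t = 1, we find x = 8.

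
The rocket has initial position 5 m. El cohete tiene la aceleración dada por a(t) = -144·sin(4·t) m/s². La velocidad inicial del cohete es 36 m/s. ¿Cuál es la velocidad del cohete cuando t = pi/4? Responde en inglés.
We must find the integral of our acceleration equation a(t) = -144·sin(4·t) 1 time. The antiderivative of acceleration is velocity. Using v(0) = 36, we get v(t) = 36·cos(4·t). We have velocity v(t) = 36·cos(4·t). Substituting t = pi/4: v(pi/4) = -36.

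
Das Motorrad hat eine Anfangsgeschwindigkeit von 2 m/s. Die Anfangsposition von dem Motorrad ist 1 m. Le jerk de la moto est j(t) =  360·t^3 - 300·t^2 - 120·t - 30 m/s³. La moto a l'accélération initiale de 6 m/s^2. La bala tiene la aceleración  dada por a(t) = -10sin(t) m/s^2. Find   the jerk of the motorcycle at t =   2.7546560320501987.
Using j(t) = 360·t^3 - 300·t^2 - 120·t - 30 and substituting t = 2.7546560320501987, we find j = 4887.96988333224.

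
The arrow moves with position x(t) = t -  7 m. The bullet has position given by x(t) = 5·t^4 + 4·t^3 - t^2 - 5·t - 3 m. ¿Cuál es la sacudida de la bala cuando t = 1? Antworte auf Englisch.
Starting from position x(t) = 5·t^4 + 4·t^3 - t^2 - 5·t - 3, we take 3 derivatives. The derivative of position gives velocity: v(t) = 20·t^3 + 12·t^2 - 2·t - 5. Differentiating velocity, we get acceleration: a(t) = 60·t^2 + 24·t - 2. The derivative of acceleration gives jerk: j(t) = 120·t + 24. From the given jerk equation j(t) = 120·t + 24, we substitute t = 1 to get j = 144.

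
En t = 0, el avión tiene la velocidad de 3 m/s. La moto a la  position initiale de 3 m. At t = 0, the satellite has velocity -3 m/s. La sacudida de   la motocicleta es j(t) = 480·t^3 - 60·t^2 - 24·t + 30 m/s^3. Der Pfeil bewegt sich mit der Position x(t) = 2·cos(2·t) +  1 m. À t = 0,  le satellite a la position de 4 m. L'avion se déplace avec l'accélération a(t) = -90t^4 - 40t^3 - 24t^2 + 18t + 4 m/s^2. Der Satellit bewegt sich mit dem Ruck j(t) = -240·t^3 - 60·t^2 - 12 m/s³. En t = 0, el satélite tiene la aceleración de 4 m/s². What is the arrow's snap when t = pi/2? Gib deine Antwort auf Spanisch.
Para resolver esto, necesitamos tomar 4 derivadas de nuestra ecuación de la posición x(t) = 2·cos(2·t) + 1. Tomando d/dt de x(t), encontramos v(t) = -4·sin(2·t). Tomando d/dt de v(t), encontramos a(t) = -8·cos(2·t). La derivada de la aceleración da la sacudida: j(t) = 16·sin(2·t). Tomando d/dt de j(t), encontramos s(t) = 32·cos(2·t). Tenemos el snap s(t) = 32·cos(2·t). Sustituyendo t = pi/2: s(pi/2) = -32.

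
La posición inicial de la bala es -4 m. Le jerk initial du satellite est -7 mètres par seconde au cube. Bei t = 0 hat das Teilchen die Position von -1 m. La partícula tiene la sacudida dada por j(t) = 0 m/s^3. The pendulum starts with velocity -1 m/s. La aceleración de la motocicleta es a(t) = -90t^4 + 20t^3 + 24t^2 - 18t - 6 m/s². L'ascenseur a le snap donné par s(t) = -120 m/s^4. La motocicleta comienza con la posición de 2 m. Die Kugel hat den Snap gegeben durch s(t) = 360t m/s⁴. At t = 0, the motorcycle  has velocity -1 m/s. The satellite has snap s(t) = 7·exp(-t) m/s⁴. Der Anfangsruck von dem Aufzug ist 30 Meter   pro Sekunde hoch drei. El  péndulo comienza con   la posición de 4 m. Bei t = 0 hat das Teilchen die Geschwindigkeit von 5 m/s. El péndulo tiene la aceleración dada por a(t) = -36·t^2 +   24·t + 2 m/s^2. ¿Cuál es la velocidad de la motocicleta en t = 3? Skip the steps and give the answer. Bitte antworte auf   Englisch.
At t = 3, v = -3853.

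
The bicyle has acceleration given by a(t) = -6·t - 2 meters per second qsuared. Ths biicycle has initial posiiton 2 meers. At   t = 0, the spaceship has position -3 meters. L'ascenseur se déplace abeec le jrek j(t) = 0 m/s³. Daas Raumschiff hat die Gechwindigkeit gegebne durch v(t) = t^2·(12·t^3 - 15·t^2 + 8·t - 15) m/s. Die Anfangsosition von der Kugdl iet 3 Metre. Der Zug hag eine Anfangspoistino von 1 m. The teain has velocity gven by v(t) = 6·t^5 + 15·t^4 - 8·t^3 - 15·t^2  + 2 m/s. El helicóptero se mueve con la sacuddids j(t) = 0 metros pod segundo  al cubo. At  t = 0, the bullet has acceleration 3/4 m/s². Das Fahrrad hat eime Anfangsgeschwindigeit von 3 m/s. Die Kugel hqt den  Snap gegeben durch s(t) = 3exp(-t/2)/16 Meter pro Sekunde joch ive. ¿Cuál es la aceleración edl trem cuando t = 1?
Partiendo de la velocidad v(t) = 6·t^5 + 15·t^4 - 8·t^3 - 15·t^2 + 2, tomamos 1 derivada. Derivando la velocidad, obtenemos la aceleración: a(t) = 30·t^4 + 60·t^3 - 24·t^2 - 30·t. Usando a(t) = 30·t^4 + 60·t^3 - 24·t^2 - 30·t y sustituyendo t = 1, encontramos a = 36.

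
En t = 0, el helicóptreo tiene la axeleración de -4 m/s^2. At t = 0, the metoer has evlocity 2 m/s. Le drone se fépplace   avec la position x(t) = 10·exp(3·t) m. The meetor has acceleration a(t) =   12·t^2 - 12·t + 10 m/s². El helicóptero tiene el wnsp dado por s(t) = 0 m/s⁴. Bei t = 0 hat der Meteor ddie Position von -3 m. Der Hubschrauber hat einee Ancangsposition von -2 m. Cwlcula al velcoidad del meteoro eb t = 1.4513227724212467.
Para resolver esto, necesitamos tomar 1 integral de nuestra ecuación de la aceleración a(t) = 12·t^2 - 12·t + 10. Integrando la aceleración y usando la condición inicial v(0) = 2, obtenemos v(t) = 4·t^3 - 6·t^2 + 10·t + 2. Usando v(t) = 4·t^3 - 6·t^2 + 10·t + 2 y sustituyendo t = 1.4513227724212467, encontramos v = 16.1031049884152.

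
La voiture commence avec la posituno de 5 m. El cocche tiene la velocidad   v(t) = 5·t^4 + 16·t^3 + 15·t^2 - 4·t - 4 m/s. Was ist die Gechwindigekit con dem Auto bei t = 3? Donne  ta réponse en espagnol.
De la ecuación de la velocidad v(t) = 5·t^4 + 16·t^3 + 15·t^2 - 4·t - 4, sustituimos t = 3 para obtener v = 956.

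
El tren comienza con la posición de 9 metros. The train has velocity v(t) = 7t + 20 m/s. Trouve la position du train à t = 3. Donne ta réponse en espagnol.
Debemos encontrar la antiderivada de nuestra ecuación de la velocidad v(t) = 7·t + 20 1 vez. Integrando la velocidad y usando la condición inicial x(0) = 9, obtenemos x(t) = 7·t^2/2 + 20·t + 9. De la ecuación de la posición x(t) = 7·t^2/2 + 20·t + 9, sustituimos t = 3 para obtener x = 201/2.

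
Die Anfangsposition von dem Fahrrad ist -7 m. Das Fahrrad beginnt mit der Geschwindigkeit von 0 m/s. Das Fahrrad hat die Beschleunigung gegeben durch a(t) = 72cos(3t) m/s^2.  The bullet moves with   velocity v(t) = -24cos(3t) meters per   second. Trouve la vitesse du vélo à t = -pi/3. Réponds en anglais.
To find the answer, we compute 1 antiderivative of a(t) = 72·cos(3·t). The integral of acceleration is velocity. Using v(0) = 0, we get v(t) = 24·sin(3·t). Using v(t) = 24·sin(3·t) and substituting t = -pi/3, we find v = 0.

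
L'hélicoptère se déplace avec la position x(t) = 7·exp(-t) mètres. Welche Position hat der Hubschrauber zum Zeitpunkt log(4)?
Aus der Gleichung für die Position x(t) = 7·exp(-t), setzen wir t = log(4) ein und erhalten x = 7/4.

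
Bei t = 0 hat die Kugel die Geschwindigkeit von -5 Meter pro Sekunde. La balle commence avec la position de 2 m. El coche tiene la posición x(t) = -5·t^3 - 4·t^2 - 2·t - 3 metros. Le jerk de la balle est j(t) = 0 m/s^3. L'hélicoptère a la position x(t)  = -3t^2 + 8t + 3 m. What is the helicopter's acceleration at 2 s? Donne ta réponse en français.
Nous devons dériver notre équation de la position x(t) = -3·t^2 + 8·t + 3 2 fois. La dérivée de la position donne la vitesse: v(t) = 8 - 6·t. En prenant d/dt de v(t), nous trouvons a(t) = -6. En utilisant a(t) = -6 et en substituant t = 2, nous trouvons a = -6.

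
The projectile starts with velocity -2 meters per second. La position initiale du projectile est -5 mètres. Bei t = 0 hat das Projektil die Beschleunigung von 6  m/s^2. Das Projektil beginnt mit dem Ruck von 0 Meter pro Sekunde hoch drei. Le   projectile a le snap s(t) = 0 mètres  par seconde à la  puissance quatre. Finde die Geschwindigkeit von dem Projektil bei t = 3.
Ausgehend von dem Snap s(t) = 0, nehmen wir 3 Stammfunktionen. Die Stammfunktion von dem Snap ist der Ruck. Mit j(0) = 0 erhalten wir j(t) = 0. Mit ∫j(t)dt und Anwendung von a(0) = 6, finden wir a(t) = 6. Die Stammfunktion von der Beschleunigung ist die Geschwindigkeit. Mit v(0) = -2 erhalten wir v(t) = 6·t - 2. Wir haben die Geschwindigkeit v(t) = 6·t - 2. Durch Einsetzen von t = 3: v(3) = 16.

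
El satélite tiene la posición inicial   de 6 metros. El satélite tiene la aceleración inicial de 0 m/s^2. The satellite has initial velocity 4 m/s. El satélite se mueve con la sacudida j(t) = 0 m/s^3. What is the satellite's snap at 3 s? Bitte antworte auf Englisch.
To solve this, we need to take 1 derivative of our jerk equation j(t) = 0. Differentiating jerk, we get snap: s(t) = 0. From the given snap equation s(t) = 0, we substitute t = 3 to get s = 0.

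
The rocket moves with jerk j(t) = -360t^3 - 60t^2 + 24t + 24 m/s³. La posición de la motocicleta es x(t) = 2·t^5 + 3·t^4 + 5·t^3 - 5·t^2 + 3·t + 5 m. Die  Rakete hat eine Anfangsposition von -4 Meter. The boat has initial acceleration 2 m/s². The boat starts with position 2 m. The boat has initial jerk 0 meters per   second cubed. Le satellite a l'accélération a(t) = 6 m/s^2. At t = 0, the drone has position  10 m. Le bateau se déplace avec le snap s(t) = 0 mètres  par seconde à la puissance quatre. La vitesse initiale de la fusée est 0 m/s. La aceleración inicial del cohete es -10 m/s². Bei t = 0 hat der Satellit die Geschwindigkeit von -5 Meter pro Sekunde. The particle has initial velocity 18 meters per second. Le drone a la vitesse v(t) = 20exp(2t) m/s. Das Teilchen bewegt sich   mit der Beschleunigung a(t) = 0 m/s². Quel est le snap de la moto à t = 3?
Pour résoudre ceci, nous devons prendre 4 dérivées de notre équation de la position x(t) = 2·t^5 + 3·t^4 + 5·t^3 - 5·t^2 + 3·t + 5. En dérivant la position, nous obtenons la vitesse: v(t) = 10·t^4 + 12·t^3 + 15·t^2 - 10·t + 3. En prenant d/dt de v(t), nous trouvons a(t) = 40·t^3 + 36·t^2 + 30·t - 10. En prenant d/dt de a(t), nous trouvons j(t) = 120·t^2 + 72·t + 30. En dérivant le jerk, nous obtenons le snap: s(t) = 240·t + 72. En utilisant s(t) = 240·t + 72 et en substituant t = 3, nous trouvons s = 792.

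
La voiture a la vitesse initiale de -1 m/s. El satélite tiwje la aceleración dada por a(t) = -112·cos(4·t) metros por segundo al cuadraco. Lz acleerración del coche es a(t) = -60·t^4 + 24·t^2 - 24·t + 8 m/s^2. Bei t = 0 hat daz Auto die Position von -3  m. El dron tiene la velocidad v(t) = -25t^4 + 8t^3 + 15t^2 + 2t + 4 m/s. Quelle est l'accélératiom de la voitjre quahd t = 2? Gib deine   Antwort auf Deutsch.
Aus der Gleichung für die Beschleunigung a(t) = -60·t^4 + 24·t^2 - 24·t + 8, setzen wir t = 2 ein und erhalten a = -904.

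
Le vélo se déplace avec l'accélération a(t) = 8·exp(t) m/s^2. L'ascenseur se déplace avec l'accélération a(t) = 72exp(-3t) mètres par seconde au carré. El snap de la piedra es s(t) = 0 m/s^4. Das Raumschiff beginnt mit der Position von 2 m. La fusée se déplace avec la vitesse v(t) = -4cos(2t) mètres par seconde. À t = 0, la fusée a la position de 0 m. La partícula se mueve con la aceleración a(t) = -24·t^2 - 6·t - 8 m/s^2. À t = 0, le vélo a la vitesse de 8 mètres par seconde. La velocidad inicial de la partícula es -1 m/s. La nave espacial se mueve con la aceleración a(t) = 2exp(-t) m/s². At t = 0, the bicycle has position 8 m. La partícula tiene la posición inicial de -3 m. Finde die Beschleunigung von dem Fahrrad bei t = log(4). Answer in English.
From the given acceleration equation a(t) = 8·exp(t), we substitute t = log(4) to get a = 32.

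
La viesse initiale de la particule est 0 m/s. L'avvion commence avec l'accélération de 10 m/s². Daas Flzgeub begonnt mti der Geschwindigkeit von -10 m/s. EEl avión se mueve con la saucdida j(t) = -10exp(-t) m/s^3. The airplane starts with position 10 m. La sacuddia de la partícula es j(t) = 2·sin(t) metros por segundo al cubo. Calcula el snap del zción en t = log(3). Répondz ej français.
En partant du jerk j(t) = -10·exp(-t), nous prenons 1 dérivée. En prenant d/dt de j(t), nous trouvons s(t) = 10·exp(-t). De l'équation du snap s(t) = 10·exp(-t), nous substituons t = log(3) pour obtenir s = 10/3.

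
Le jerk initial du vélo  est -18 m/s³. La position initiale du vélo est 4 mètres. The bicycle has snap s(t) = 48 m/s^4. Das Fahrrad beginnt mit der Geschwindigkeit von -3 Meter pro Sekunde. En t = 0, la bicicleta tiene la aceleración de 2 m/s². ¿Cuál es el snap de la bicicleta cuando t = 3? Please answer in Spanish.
De la ecuación del snap s(t) = 48, sustituimos t = 3 para obtener s = 48.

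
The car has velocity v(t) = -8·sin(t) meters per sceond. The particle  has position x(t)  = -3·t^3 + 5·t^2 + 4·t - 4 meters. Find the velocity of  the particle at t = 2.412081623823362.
We must differentiate our position equation x(t) = -3·t^3 + 5·t^2 + 4·t - 4 1 time. Taking d/dt of x(t), we find v(t) = -9·t^2 + 10·t + 4. Using v(t) = -9·t^2 + 10·t + 4 and substituting t = 2.412081623823362, we find v = -24.2424236016435.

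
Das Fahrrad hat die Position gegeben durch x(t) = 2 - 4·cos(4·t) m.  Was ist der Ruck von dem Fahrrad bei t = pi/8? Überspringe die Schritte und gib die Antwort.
Der Ruck bei t = pi/8 ist j = -256.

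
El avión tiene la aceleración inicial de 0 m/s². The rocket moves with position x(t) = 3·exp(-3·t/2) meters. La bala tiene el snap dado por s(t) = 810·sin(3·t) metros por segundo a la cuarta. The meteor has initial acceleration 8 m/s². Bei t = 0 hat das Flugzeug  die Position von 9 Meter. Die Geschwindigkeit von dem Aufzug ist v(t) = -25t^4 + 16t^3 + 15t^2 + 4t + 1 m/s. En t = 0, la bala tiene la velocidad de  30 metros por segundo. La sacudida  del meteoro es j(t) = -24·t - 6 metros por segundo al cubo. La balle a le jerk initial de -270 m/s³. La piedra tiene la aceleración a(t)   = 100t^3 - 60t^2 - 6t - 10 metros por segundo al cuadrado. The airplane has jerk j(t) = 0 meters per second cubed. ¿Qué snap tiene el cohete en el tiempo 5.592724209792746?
Debemos derivar nuestra ecuación de la posición x(t) = 3·exp(-3·t/2) 4 veces. Derivando la posición, obtenemos la velocidad: v(t) = -9·exp(-3·t/2)/2. Tomando d/dt de v(t), encontramos a(t) = 27·exp(-3·t/2)/4. Derivando la aceleración, obtenemos la sacudida: j(t) = -81·exp(-3·t/2)/8. La derivada de la sacudida da el snap: s(t) = 243·exp(-3·t/2)/16. De la ecuación del snap s(t) = 243·exp(-3·t/2)/16, sustituimos t = 5.592724209792746 para obtener s = 0.00345264873377040.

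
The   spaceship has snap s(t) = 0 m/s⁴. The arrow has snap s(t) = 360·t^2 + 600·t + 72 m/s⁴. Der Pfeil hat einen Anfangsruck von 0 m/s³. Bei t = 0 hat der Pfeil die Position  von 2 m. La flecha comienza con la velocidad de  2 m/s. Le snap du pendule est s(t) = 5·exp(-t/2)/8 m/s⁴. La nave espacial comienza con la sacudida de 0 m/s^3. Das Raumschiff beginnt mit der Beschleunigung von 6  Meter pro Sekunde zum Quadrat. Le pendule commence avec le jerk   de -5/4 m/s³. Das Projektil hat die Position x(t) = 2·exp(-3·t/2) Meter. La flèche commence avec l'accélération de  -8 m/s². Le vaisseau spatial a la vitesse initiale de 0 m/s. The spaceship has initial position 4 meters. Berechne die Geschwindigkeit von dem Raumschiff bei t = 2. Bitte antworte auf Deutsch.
Wir müssen die Stammfunktion unserer Gleichung für den Snap s(t) = 0 3-mal finden. Durch Integration von dem Snap und Verwendung der Anfangsbedingung j(0) = 0, erhalten wir j(t) = 0. Das Integral von dem Ruck, mit a(0) = 6, ergibt die Beschleunigung: a(t) = 6. Mit ∫a(t)dt und Anwendung von v(0) = 0, finden wir v(t) = 6·t. Aus der Gleichung für die Geschwindigkeit v(t) = 6·t, setzen wir t = 2 ein und erhalten v = 12.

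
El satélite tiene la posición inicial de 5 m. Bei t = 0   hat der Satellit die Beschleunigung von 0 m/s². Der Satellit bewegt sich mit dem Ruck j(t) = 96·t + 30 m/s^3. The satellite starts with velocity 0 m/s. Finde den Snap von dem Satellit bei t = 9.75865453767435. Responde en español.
Para resolver esto, necesitamos tomar 1 derivada de nuestra ecuación de la sacudida j(t) = 96·t + 30. La derivada de la sacudida da el snap: s(t) = 96. Usando s(t) = 96 y sustituyendo t = 9.75865453767435, encontramos s = 96.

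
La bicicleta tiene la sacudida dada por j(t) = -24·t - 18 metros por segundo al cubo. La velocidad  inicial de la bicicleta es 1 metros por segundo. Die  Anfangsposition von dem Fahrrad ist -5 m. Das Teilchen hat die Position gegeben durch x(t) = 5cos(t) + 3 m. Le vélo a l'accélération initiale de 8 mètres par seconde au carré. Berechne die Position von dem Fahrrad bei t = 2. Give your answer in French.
Nous devons trouver la primitive de notre équation du jerk j(t) = -24·t - 18 3 fois. En intégrant le jerk et en utilisant la condition initiale a(0) = 8, nous obtenons a(t) = -12·t^2 - 18·t + 8. La primitive de l'accélération est la vitesse. En utilisant v(0) = 1, nous obtenons v(t) = -4·t^3 - 9·t^2 + 8·t + 1. En prenant ∫v(t)dt et en appliquant x(0) = -5, nous trouvons x(t) = -t^4 - 3·t^3 + 4·t^2 + t - 5. De l'équation de la position x(t) = -t^4 - 3·t^3 + 4·t^2 + t - 5, nous substituons t = 2 pour obtenir x = -27.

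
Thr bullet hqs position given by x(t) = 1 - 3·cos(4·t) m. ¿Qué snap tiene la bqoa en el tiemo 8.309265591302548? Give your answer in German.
Ausgehend von der Position x(t) = 1 - 3·cos(4·t), nehmen wir 4 Ableitungen. Durch Ableiten von der Position erhalten wir die Geschwindigkeit: v(t) = 12·sin(4·t). Die Ableitung von der Geschwindigkeit ergibt die Beschleunigung: a(t) = 48·cos(4·t). Die Ableitung von der Beschleunigung ergibt den Ruck: j(t) = -192·sin(4·t). Mit d/dt von j(t) finden wir s(t) = -768·cos(4·t). Mit s(t) = -768·cos(4·t) und Einsetzen von t = 8.309265591302548, finden wir s = 190.258861974794.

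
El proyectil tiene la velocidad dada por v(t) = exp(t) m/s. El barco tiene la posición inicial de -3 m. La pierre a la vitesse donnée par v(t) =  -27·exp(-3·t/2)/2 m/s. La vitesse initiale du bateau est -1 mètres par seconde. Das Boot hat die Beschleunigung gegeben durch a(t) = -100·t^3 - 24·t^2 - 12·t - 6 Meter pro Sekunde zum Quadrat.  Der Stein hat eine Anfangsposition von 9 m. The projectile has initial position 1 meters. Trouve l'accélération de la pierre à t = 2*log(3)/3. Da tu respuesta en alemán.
Wir müssen unsere Gleichung für die Geschwindigkeit v(t) = -27·exp(-3·t/2)/2 1-mal ableiten. Die Ableitung von der Geschwindigkeit ergibt die Beschleunigung: a(t) = 81·exp(-3·t/2)/4. Mit a(t) = 81·exp(-3·t/2)/4 und Einsetzen von t = 2*log(3)/3, finden wir a = 27/4.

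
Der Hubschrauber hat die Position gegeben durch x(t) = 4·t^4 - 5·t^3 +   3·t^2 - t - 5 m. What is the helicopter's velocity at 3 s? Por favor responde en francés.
En partant de la position x(t) = 4·t^4 - 5·t^3 + 3·t^2 - t - 5, nous prenons 1 dérivée. En prenant d/dt de x(t), nous trouvons v(t) = 16·t^3 - 15·t^2 + 6·t - 1. En utilisant v(t) = 16·t^3 - 15·t^2 + 6·t - 1 et en substituant t = 3, nous trouvons v = 314.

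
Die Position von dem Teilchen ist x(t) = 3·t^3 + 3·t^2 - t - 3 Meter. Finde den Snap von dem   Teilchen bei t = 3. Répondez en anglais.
Starting from position x(t) = 3·t^3 + 3·t^2 - t - 3, we take 4 derivatives. Differentiating position, we get velocity: v(t) = 9·t^2 + 6·t - 1. Taking d/dt of v(t), we find a(t) = 18·t + 6. The derivative of acceleration gives jerk: j(t) = 18. Differentiating jerk, we get snap: s(t) = 0. We have snap s(t) = 0. Substituting t = 3: s(3) = 0.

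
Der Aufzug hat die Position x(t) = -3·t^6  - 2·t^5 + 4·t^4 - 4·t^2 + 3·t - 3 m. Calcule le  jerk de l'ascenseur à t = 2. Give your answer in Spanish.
Debemos derivar nuestra ecuación de la posición x(t) = -3·t^6 - 2·t^5 + 4·t^4 - 4·t^2 + 3·t - 3 3 veces. Tomando d/dt de x(t), encontramos v(t) = -18·t^5 - 10·t^4 + 16·t^3 - 8·t + 3. Tomando d/dt de v(t), encontramos a(t) = -90·t^4 - 40·t^3 + 48·t^2 - 8. La derivada de la aceleración da la sacudida: j(t) = -360·t^3 - 120·t^2 + 96·t. De la ecuación de la sacudida j(t) = -360·t^3 - 120·t^2 + 96·t, sustituimos t = 2 para obtener j = -3168.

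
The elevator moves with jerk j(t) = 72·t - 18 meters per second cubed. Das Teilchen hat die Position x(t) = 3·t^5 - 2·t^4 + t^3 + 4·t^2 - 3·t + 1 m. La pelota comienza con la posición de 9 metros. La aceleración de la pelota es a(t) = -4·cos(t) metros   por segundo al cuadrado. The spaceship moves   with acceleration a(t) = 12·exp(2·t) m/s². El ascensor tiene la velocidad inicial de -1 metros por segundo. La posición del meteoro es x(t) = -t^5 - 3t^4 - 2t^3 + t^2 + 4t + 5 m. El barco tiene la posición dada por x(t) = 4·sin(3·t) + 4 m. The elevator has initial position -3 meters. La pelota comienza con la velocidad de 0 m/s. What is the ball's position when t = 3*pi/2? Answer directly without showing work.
At t = 3*pi/2, x = 5.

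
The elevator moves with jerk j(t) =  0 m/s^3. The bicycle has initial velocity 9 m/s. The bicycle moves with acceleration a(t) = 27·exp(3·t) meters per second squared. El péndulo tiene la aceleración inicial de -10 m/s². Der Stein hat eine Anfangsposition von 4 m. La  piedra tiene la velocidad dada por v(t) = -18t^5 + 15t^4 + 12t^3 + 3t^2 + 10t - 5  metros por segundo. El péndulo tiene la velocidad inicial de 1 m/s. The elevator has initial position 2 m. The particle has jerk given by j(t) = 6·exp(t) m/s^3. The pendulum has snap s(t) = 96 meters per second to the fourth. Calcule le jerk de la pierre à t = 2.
Pour résoudre ceci, nous devons prendre 2 dérivées de notre équation de la vitesse v(t) = -18·t^5 + 15·t^4 + 12·t^3 + 3·t^2 + 10·t - 5. En dérivant la vitesse, nous obtenons l'accélération: a(t) = -90·t^4 + 60·t^3 + 36·t^2 + 6·t + 10. En dérivant l'accélération, nous obtenons le jerk: j(t) = -360·t^3 + 180·t^2 + 72·t + 6. En utilisant j(t) = -360·t^3 + 180·t^2 + 72·t + 6 et en substituant t = 2, nous trouvons j = -2010.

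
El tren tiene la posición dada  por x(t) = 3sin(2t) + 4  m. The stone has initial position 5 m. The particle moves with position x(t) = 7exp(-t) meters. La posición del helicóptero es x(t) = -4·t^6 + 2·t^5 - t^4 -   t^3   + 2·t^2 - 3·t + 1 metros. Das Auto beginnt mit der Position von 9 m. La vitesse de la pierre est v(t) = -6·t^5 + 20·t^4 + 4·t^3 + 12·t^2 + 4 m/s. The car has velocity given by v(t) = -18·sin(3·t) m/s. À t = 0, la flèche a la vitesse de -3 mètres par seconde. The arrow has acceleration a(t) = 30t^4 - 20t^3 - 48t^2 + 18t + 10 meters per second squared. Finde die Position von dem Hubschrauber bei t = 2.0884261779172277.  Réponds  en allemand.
Aus der Gleichung für die Position x(t) = -4·t^6 + 2·t^5 - t^4 - t^3 + 2·t^2 - 3·t + 1, setzen wir t = 2.0884261779172277 ein und erhalten x = -277.093206581934.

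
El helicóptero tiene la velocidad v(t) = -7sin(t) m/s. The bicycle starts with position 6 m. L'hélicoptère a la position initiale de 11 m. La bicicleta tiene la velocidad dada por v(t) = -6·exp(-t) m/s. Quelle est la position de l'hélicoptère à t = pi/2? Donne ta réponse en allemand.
Wir müssen die Stammfunktion unserer Gleichung für die Geschwindigkeit v(t) = -7·sin(t) 1-mal finden. Mit ∫v(t)dt und Anwendung von x(0) = 11, finden wir x(t) = 7·cos(t) + 4. Wir haben die Position x(t) = 7·cos(t) + 4. Durch Einsetzen von t = pi/2: x(pi/2) = 4.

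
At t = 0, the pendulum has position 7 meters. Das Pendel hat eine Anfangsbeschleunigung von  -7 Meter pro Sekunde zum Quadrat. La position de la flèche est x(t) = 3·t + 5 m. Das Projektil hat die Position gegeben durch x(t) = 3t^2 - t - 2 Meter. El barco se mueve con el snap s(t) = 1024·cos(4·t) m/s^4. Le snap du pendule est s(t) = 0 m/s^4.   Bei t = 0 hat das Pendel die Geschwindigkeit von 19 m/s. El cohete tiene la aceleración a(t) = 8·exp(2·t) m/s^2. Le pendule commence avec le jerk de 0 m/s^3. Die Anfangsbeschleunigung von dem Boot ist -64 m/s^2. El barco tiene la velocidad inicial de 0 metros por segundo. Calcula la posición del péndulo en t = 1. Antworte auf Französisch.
Nous devons intégrer notre équation du snap s(t) = 0 4 fois. La primitive du snap est le jerk. En utilisant j(0) = 0, nous obtenons j(t) = 0. En intégrant le jerk et en utilisant la condition initiale a(0) = -7, nous obtenons a(t) = -7. En prenant ∫a(t)dt et en appliquant v(0) = 19, nous trouvons v(t) = 19 - 7·t. En intégrant la vitesse et en utilisant la condition initiale x(0) = 7, nous obtenons x(t) = -7·t^2/2 + 19·t + 7. En utilisant x(t) = -7·t^2/2 + 19·t + 7 et en substituant t = 1, nous trouvons x = 45/2.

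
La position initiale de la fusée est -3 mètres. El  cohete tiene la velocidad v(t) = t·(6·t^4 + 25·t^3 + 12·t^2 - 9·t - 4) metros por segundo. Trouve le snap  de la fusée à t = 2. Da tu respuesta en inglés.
To solve this, we need to take 3 derivatives of our velocity equation v(t) = t·(6·t^4 + 25·t^3 + 12·t^2 - 9·t - 4). The derivative of velocity gives acceleration: a(t) = 6·t^4 + 25·t^3 + 12·t^2 + t·(24·t^3 + 75·t^2 + 24·t - 9) - 9·t - 4. The derivative of acceleration gives jerk: j(t) = 48·t^3 + 150·t^2 + t·(72·t^2 + 150·t + 24) + 48·t - 18. Taking d/dt of j(t), we find s(t) = 216·t^2 + t·(144·t + 150) + 450·t + 72. Using s(t) = 216·t^2 + t·(144·t + 150) + 450·t + 72 and substituting t = 2, we find s = 2712.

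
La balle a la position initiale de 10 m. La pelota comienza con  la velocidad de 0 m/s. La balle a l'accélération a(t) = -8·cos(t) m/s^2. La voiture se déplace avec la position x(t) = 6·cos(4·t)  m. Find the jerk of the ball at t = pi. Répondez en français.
Pour résoudre ceci, nous devons prendre 1 dérivée de notre équation de l'accélération a(t) = -8·cos(t). En prenant d/dt de a(t), nous trouvons j(t) = 8·sin(t). En utilisant j(t) = 8·sin(t) et en substituant t = pi, nous trouvons j = 0.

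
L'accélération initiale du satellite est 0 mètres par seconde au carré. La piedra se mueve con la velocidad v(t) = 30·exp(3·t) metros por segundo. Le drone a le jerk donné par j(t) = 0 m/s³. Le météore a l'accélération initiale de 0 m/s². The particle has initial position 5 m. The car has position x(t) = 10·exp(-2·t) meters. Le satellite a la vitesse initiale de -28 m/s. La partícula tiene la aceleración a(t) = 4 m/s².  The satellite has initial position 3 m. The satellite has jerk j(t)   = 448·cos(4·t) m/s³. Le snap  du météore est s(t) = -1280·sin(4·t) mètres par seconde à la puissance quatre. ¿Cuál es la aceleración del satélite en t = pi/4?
Debemos encontrar la antiderivada de nuestra ecuación de la sacudida j(t) = 448·cos(4·t) 1 vez. Tomando ∫j(t)dt y aplicando a(0) = 0, encontramos a(t) = 112·sin(4·t). Tenemos la aceleración a(t) = 112·sin(4·t). Sustituyendo t = pi/4: a(pi/4) = 0.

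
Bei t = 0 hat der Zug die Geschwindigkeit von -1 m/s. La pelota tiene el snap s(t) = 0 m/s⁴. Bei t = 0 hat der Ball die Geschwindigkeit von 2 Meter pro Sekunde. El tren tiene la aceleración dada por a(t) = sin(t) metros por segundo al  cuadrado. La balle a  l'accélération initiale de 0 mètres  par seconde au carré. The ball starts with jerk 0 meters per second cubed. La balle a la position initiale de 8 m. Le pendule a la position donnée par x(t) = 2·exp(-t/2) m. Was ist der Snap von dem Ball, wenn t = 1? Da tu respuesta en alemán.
Mit s(t) = 0 und Einsetzen von t = 1, finden wir s = 0.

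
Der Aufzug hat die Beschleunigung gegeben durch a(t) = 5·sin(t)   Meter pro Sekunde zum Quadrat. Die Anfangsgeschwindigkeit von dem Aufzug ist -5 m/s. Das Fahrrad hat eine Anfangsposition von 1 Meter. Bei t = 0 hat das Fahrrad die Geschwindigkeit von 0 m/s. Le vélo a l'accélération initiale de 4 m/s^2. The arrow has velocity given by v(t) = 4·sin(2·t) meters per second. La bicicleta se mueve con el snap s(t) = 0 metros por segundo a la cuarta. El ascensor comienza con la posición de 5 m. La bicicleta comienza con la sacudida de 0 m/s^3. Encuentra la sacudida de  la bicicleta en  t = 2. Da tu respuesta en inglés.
Starting from snap s(t) = 0, we take 1 integral. Finding the antiderivative of s(t) and using j(0) = 0: j(t) = 0. We have jerk j(t) = 0. Substituting t = 2: j(2) = 0.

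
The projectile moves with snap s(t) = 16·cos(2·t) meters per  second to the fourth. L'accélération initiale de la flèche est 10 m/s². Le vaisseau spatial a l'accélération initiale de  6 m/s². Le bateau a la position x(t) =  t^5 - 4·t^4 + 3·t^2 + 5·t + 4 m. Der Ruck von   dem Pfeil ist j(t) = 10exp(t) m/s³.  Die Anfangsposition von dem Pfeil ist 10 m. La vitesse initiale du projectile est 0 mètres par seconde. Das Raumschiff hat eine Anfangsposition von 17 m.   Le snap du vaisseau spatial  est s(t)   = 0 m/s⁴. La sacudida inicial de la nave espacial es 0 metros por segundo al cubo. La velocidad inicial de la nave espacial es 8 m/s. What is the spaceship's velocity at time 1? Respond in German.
Um dies zu lösen, müssen wir 3 Stammfunktionen unserer Gleichung für den Snap s(t) = 0 finden. Die Stammfunktion von dem Snap ist der Ruck. Mit j(0) = 0 erhalten wir j(t) = 0. Mit ∫j(t)dt und Anwendung von a(0) = 6, finden wir a(t) = 6. Die Stammfunktion von der Beschleunigung ist die Geschwindigkeit. Mit v(0) = 8 erhalten wir v(t) = 6·t + 8. Wir haben die Geschwindigkeit v(t) = 6·t + 8. Durch Einsetzen von t = 1: v(1) = 14.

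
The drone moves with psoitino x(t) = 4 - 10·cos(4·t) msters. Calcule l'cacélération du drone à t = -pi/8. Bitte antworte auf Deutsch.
Um dies zu lösen, müssen wir 2 Ableitungen unserer Gleichung für die Position x(t) = 4 - 10·cos(4·t) nehmen. Durch Ableiten von der Position erhalten wir die Geschwindigkeit: v(t) = 40·sin(4·t). Durch Ableiten von der Geschwindigkeit erhalten wir die Beschleunigung: a(t) = 160·cos(4·t). Wir haben die Beschleunigung a(t) = 160·cos(4·t). Durch Einsetzen von t = -pi/8: a(-pi/8) = 0.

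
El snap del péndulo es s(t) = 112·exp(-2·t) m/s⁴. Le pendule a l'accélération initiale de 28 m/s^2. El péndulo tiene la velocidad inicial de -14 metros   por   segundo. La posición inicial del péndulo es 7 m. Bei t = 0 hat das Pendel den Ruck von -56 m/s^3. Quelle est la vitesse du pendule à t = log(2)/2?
Nous devons intégrer notre équation du snap s(t) = 112·exp(-2·t) 3 fois. En intégrant le snap et en utilisant la condition initiale j(0) = -56, nous obtenons j(t) = -56·exp(-2·t). L'intégrale du jerk, avec a(0) = 28, donne l'accélération: a(t) = 28·exp(-2·t). La primitive de l'accélération est la vitesse. En utilisant v(0) = -14, nous obtenons v(t) = -14·exp(-2·t). De l'équation de la vitesse v(t) = -14·exp(-2·t), nous substituons t = log(2)/2 pour obtenir v = -7.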